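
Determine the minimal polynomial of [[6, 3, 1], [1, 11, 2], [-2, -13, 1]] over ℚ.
The characteristic polynomial factors as (x - 6)^3. The minimal polynomial is ∏(x - λ)^{k_λ} where k_λ is the size of the largest Jordan block at λ.

For λ = 6: rank(A - 6I) = 2, and the largest Jordan block has size 3 (the smallest k with rank((A - 6I)^k) = rank((A - 6I)^(k+1))).

So m_A(x) = (x - 6)^3.

m_A(x) = (x - 6)^3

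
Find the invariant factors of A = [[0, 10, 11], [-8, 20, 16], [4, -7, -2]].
(x - 6)^3

The Jordan structure of A has elementary divisors (x - 6)^3. Arranging the block sizes at each eigenvalue in decreasing order and taking row products gives the invariant factors.

Invariant factors (smallest first, each dividing the next): (x - 6)^3.

Check: the last factor (x - 6)^3 is the minimal polynomial, and the product (x - 6)^3 is the characteristic polynomial.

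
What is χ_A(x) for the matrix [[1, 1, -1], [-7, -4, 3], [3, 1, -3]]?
xI - A = [[x - 1, -1, 1], [7, x + 4, -3], [-3, -1, x + 3]].

Expanding det(xI - A) along the first row:
det(xI - A) = + (x - 1)·det([[x + 4, -3], [-1, x + 3]]) - (-1)·det([[7, -3], [-3, x + 3]]) + (1)·det([[7, x + 4], [-3, -1]]).

Evaluating gives χ_A(x) = x^3 + 6x^2 + 12x + 8 = (x + 2)^3.

χ_A(x) = (x + 2)^3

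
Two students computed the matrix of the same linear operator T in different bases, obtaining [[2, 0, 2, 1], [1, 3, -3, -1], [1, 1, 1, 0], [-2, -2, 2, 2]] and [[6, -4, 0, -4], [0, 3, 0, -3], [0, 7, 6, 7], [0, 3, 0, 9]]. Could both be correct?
No.

trace(A) = 8 but trace(B) = 24. The trace is a similarity invariant, so A and B are not similar.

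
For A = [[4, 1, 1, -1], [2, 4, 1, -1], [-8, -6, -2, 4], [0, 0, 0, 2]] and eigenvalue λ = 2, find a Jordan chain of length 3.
v_1 = [[0, 1, -1, 0]]^T, v_2 = [[0, 1, -2, 0]]^T, v_3 = [[-1, 0, 2, 0]]^T

We seek v_1 ∈ ker((A - 2I)^3) \ ker((A - 2I)^2), then set v_{i+1} = (A - 2I) v_i.

One such chain is v_1 = [[0, 1, -1, 0]]^T, v_2 = [[0, 1, -2, 0]]^T, v_3 = [[-1, 0, 2, 0]]^T. Check: (A - 2I) v_3 = [[0, 0, 0, 0]]^T = 0.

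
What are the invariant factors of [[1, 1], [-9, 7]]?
(x - 4)^2

The Jordan structure of A has elementary divisors (x - 4)^2. Arranging the block sizes at each eigenvalue in decreasing order and taking row products gives the invariant factors.

Invariant factors (smallest first, each dividing the next): (x - 4)^2.

Check: the last factor (x - 4)^2 is the minimal polynomial, and the product (x - 4)^2 is the characteristic polynomial.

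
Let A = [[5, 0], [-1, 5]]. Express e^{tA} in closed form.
e^{tA} = [[e^{5*t}, 0], [-t*e^{5*t}, e^{5*t}]]

A has Jordan form J = [[5, 1], [0, 5]] with A = PJP^{-1}, so e^{tA} = P e^{tJ} P^{-1}.

For a Jordan block J_k(λ), e^{tJ_k(λ)} = e^{λt} · (I + tN + t^2 N^2/2! + ... + t^{k-1} N^{k-1}/(k-1)!) where N is the nilpotent superdiagonal part.

Assembling the blocks and conjugating back gives the entries of e^{tA} as shown above.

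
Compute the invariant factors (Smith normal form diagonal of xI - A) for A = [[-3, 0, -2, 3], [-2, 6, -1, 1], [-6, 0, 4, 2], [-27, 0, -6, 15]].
The Jordan structure of A has elementary divisors (x - 4), (x - 6)^3. Arranging the block sizes at each eigenvalue in decreasing order and taking row products gives the invariant factors.

Invariant factors (smallest first, each dividing the next): (x - 6)^3(x - 4).

Check: the last factor (x - 6)^3(x - 4) is the minimal polynomial, and the product (x - 6)^3(x - 4) is the characteristic polynomial.

(x - 6)^3(x - 4)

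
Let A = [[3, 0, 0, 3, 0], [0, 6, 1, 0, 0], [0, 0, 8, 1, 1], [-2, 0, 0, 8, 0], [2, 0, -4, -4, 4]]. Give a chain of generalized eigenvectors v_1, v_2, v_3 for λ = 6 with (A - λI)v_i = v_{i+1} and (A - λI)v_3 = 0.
v_1 = [[1, 0, 0, 1, 0]]^T, v_2 = [[0, 0, 1, 0, -2]]^T, v_3 = [[0, 1, 0, 0, 0]]^T

We seek v_1 ∈ ker((A - 6I)^3) \ ker((A - 6I)^2), then set v_{i+1} = (A - 6I) v_i.

One such chain is v_1 = [[1, 0, 0, 1, 0]]^T, v_2 = [[0, 0, 1, 0, -2]]^T, v_3 = [[0, 1, 0, 0, 0]]^T. Check: (A - 6I) v_3 = [[0, 0, 0, 0, 0]]^T = 0.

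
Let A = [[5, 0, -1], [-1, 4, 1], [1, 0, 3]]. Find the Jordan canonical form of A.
The characteristic polynomial is det(xI - A) = (x - 4)^3, so the eigenvalues are 4 (algebraic multiplicity 3).

For λ = 4: rank(A - 4I) = 1, rank((A - 4I)^2) = 0. The eigenspace has dimension 3 - 1 = 2, so there are 2 Jordan blocks; the rank sequence gives block sizes [2, 1].

Assembling the blocks gives the Jordan form J above.

J = [[4, 1, 0], [0, 4, 0], [0, 0, 4]]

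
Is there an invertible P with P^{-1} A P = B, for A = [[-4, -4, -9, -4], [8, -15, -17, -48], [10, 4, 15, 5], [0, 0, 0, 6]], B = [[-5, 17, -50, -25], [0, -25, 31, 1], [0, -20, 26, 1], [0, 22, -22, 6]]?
Yes.

Two matrices over a field are similar if and only if they have the same invariant factors.

Both A and B have characteristic polynomial (x - 6)^2(x + 5)^2 and minimal polynomial (x - 6)^2(x + 5)^2. Computing further, both have invariant factors (x - 6)^2(x + 5)^2. Hence A and B are similar.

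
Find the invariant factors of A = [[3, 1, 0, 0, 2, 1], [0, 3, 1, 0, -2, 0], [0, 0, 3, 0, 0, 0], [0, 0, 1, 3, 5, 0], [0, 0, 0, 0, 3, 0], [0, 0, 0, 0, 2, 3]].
x - 3, (x - 3)^2, (x - 3)^3

The Jordan structure of A has elementary divisors (x - 3)^3, (x - 3)^2, (x - 3). Arranging the block sizes at each eigenvalue in decreasing order and taking row products gives the invariant factors.

Invariant factors (smallest first, each dividing the next): x - 3, (x - 3)^2, (x - 3)^3.

Check: the last factor (x - 3)^3 is the minimal polynomial, and the product (x - 3)^6 is the characteristic polynomial.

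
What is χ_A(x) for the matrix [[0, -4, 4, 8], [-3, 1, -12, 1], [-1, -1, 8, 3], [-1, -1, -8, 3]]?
χ_A(x) = x(x - 4)^3

xI - A = [[x, 4, -4, -8], [3, x - 1, 12, -1], [1, 1, x - 8, -3], [1, 1, 8, x - 3]].

Expanding det(xI - A) along the first row:
det(xI - A) = + (x)·det([[x - 1, 12, -1], [1, x - 8, -3], [1, 8, x - 3]]) - (4)·det([[3, 12, -1], [1, x - 8, -3], [1, 8, x - 3]]) + (-4)·det([[3, x - 1, -1], [1, 1, -3], [1, 1, x - 3]]) - (-8)·det([[3, x - 1, 12], [1, 1, x - 8], [1, 1, 8]]).

Evaluating gives χ_A(x) = x^4 - 12x^3 + 48x^2 - 64x = x(x - 4)^3.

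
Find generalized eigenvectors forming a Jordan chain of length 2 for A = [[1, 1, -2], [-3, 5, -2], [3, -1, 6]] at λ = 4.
We seek v_1 ∈ ker((A - 4I)^2) \ ker(A - 4I), then set v_{i+1} = (A - 4I) v_i.

One such chain is v_1 = [[0, 3, 1]]^T, v_2 = [[1, 1, -1]]^T. Check: (A - 4I) v_2 = [[0, 0, 0]]^T = 0.

v_1 = [[0, 3, 1]]^T, v_2 = [[1, 1, -1]]^T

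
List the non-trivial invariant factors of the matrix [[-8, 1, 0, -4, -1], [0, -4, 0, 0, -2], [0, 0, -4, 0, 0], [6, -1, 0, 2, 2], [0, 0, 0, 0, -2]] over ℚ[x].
x + 4, (x + 2)^2(x + 4)^2

The Jordan structure of A has elementary divisors (x + 4)^2, (x + 4), (x + 2)^2. Arranging the block sizes at each eigenvalue in decreasing order and taking row products gives the invariant factors.

Invariant factors (smallest first, each dividing the next): x + 4, (x + 2)^2(x + 4)^2.

Check: the last factor (x + 2)^2(x + 4)^2 is the minimal polynomial, and the product (x + 2)^2(x + 4)^3 is the characteristic polynomial.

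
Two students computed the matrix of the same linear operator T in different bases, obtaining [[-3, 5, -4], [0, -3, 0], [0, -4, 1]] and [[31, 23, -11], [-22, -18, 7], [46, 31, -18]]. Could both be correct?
Yes.

Two matrices over a field are similar if and only if they have the same invariant factors.

Both A and B have characteristic polynomial (x - 1)(x + 3)^2 and minimal polynomial (x - 1)(x + 3)^2. Computing further, both have invariant factors (x - 1)(x + 3)^2. Hence A and B are similar.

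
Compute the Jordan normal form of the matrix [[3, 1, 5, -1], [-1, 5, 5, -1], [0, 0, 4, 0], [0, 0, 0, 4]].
J = [[4, 1, 0, 0], [0, 4, 0, 0], [0, 0, 4, 0], [0, 0, 0, 4]]

The characteristic polynomial is det(xI - A) = (x - 4)^4, so the eigenvalues are 4 (algebraic multiplicity 4).

For λ = 4: rank(A - 4I) = 1, rank((A - 4I)^2) = 0. The eigenspace has dimension 4 - 1 = 3, so there are 3 Jordan blocks; the rank sequence gives block sizes [2, 1, 1].

Assembling the blocks gives the Jordan form J above.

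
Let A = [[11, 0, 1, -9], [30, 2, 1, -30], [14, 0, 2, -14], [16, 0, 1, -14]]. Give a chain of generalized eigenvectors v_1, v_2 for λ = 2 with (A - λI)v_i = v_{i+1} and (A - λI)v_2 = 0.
We seek v_1 ∈ ker((A - 2I)^2) \ ker(A - 2I), then set v_{i+1} = (A - 2I) v_i.

One such chain is v_1 = [[1, -1, 1, 1]]^T, v_2 = [[1, 1, 0, 1]]^T. Check: (A - 2I) v_2 = [[0, 0, 0, 0]]^T = 0.

v_1 = [[1, -1, 1, 1]]^T, v_2 = [[1, 1, 0, 1]]^T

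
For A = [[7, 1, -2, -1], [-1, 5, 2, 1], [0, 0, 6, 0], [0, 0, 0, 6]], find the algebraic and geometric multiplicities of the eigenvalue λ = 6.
algebraic multiplicity 4, geometric multiplicity 3

The characteristic polynomial is (x - 6)^4, so the factor x - 6 appears with exponent 4: the algebraic multiplicity is 4.

rank(A - 6I) = 1, so the eigenspace has dimension 4 - 1 = 3: the geometric multiplicity is 3.

Since 3 < 4, A is not diagonalizable.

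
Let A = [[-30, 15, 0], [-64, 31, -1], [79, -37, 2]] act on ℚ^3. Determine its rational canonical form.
R = [[0, 0, -15], [1, 0, 5], [0, 1, 3]]

The invariant factors of A (the non-unit diagonal entries of the Smith normal form of xI - A over ℚ[x]) are (x - 3)(x^2 - 5), each dividing the next. The characteristic polynomial is their product, (x - 3)(x^2 - 5).

The rational canonical form is the block-diagonal matrix of companion matrices C(f_i):
R = [[0, 0, -15], [1, 0, 5], [0, 1, 3]].

Note the characteristic polynomial does not split into linear factors over ℚ, so A has no Jordan form over ℚ; the rational canonical form exists over any field.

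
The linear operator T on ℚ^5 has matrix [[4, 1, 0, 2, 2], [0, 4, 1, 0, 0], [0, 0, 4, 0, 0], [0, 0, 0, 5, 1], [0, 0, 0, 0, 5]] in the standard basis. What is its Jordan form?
The characteristic polynomial is det(xI - A) = (x - 5)^2(x - 4)^3, so the eigenvalues are 4 (algebraic multiplicity 3), 5 (algebraic multiplicity 2).

For λ = 4: rank(A - 4I) = 4, rank((A - 4I)^2) = 3, rank((A - 4I)^3) = 2. The eigenspace has dimension 5 - 4 = 1, so there is 1 Jordan block; the rank sequence gives block sizes [3].

For λ = 5: rank(A - 5I) = 4, rank((A - 5I)^2) = 3. The eigenspace has dimension 5 - 4 = 1, so there is 1 Jordan block; the rank sequence gives block sizes [2].

Assembling the blocks gives the Jordan form J above.

J = [[4, 1, 0, 0, 0], [0, 4, 1, 0, 0], [0, 0, 4, 0, 0], [0, 0, 0, 5, 1], [0, 0, 0, 0, 5]]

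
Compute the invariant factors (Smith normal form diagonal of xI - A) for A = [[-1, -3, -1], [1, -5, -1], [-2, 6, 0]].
The Jordan structure of A has elementary divisors (x + 2)^2, (x + 2). Arranging the block sizes at each eigenvalue in decreasing order and taking row products gives the invariant factors.

Invariant factors (smallest first, each dividing the next): x + 2, (x + 2)^2.

Check: the last factor (x + 2)^2 is the minimal polynomial, and the product (x + 2)^3 is the characteristic polynomial.

x + 2, (x + 2)^2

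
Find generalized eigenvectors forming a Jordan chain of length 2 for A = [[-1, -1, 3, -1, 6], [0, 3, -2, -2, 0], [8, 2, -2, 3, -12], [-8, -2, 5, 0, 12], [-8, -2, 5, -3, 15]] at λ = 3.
v_1 = [[0, 1, 0, 0, 0]]^T, v_2 = [[-1, 0, 2, -2, -2]]^T

We seek v_1 ∈ ker((A - 3I)^2) \ ker(A - 3I), then set v_{i+1} = (A - 3I) v_i.

One such chain is v_1 = [[0, 1, 0, 0, 0]]^T, v_2 = [[-1, 0, 2, -2, -2]]^T. Check: (A - 3I) v_2 = [[0, 0, 0, 0, 0]]^T = 0.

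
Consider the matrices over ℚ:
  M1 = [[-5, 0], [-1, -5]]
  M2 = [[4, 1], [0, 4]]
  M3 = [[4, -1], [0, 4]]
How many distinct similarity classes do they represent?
Characteristic polynomials: χ_{M1} = (x + 5)^2, χ_{M2} = (x - 4)^2, χ_{M3} = (x - 4)^2.

{M1}: invariant factors (x + 5)^2.

{M2, M3}: invariant factors (x - 4)^2.

Matrices are similar if and only if their invariant-factor lists agree; the partition into similarity classes is {M1}, {M2, M3}.

2 classes: {M1}, {M2, M3}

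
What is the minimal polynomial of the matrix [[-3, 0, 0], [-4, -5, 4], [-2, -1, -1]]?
m_A(x) = (x + 3)^2

The characteristic polynomial factors as (x + 3)^3. The minimal polynomial is ∏(x - λ)^{k_λ} where k_λ is the size of the largest Jordan block at λ.

For λ = -3: rank(A + 3I) = 1, and the largest Jordan block has size 2 (the smallest k with rank((A + 3I)^k) = rank((A + 3I)^(k+1))).

So m_A(x) = (x + 3)^2.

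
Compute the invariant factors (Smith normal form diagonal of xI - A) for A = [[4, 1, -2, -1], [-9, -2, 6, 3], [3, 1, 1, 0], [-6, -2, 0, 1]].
The Jordan structure of A has elementary divisors (x - 1)^2, (x - 1)^2. Arranging the block sizes at each eigenvalue in decreasing order and taking row products gives the invariant factors.

Invariant factors (smallest first, each dividing the next): (x - 1)^2, (x - 1)^2.

Check: the last factor (x - 1)^2 is the minimal polynomial, and the product (x - 1)^4 is the characteristic polynomial.

(x - 1)^2, (x - 1)^2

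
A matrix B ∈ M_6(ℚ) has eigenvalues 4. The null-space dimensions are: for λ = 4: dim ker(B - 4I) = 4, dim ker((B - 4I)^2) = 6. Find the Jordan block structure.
Jordan blocks: (4, 2), (4, 2), (4, 1), (4, 1)

λ = 4: successive nullity increments [4, 2] count blocks of size ≥ k; block sizes are [2, 2, 1, 1].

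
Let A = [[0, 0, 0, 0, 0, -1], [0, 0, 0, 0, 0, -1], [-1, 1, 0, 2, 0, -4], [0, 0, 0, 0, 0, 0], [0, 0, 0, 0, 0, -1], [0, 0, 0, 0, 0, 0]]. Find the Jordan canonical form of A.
The characteristic polynomial is det(xI - A) = x^6, so the eigenvalues are 0 (algebraic multiplicity 6).

For λ = 0: rank(A) = 2, rank(A^2) = 0. The eigenspace has dimension 6 - 2 = 4, so there are 4 Jordan blocks; the rank sequence gives block sizes [2, 2, 1, 1].

Assembling the blocks gives the Jordan form J above.

J = [[0, 1, 0, 0, 0, 0], [0, 0, 0, 0, 0, 0], [0, 0, 0, 1, 0, 0], [0, 0, 0, 0, 0, 0], [0, 0, 0, 0, 0, 0], [0, 0, 0, 0, 0, 0]]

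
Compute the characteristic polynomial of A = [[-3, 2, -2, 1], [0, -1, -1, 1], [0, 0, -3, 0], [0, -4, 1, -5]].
xI - A = [[x + 3, -2, 2, -1], [0, x + 1, 1, -1], [0, 0, x + 3, 0], [0, 4, -1, x + 5]].

Expanding det(xI - A) along the first row:
det(xI - A) = + (x + 3)·det([[x + 1, 1, -1], [0, x + 3, 0], [4, -1, x + 5]]) - (-2)·det([[0, 1, -1], [0, x + 3, 0], [0, -1, x + 5]]) + (2)·det([[0, x + 1, -1], [0, 0, 0], [0, 4, x + 5]]) - (-1)·det([[0, x + 1, 1], [0, 0, x + 3], [0, 4, -1]]).

Evaluating gives χ_A(x) = x^4 + 12x^3 + 54x^2 + 108x + 81 = (x + 3)^4.

χ_A(x) = (x + 3)^4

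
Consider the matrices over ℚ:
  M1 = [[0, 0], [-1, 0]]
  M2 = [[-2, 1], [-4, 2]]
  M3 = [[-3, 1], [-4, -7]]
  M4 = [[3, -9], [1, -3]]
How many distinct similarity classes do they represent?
Characteristic polynomials: χ_{M1} = x^2, χ_{M2} = x^2, χ_{M3} = (x + 5)^2, χ_{M4} = x^2.

{M1, M2, M4}: invariant factors x^2.

{M3}: invariant factors (x + 5)^2.

Matrices are similar if and only if their invariant-factor lists agree; the partition into similarity classes is {M1, M2, M4}, {M3}.

2 classes: {M1, M2, M4}, {M3}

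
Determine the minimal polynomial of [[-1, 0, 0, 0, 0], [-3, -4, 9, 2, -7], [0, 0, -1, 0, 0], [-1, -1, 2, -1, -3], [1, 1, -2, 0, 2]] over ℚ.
m_A(x) = (x + 1)^3

The characteristic polynomial factors as (x + 1)^5. The minimal polynomial is ∏(x - λ)^{k_λ} where k_λ is the size of the largest Jordan block at λ.

For λ = -1: rank(A + I) = 2, and the largest Jordan block has size 3 (the smallest k with rank((A + I)^k) = rank((A + I)^(k+1))).

So m_A(x) = (x + 1)^3.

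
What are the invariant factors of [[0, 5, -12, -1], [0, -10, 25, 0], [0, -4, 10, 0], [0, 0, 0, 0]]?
The Jordan structure of A has elementary divisors x^3, x. Arranging the block sizes at each eigenvalue in decreasing order and taking row products gives the invariant factors.

Invariant factors (smallest first, each dividing the next): x, x^3.

Check: the last factor x^3 is the minimal polynomial, and the product x^4 is the characteristic polynomial.

x, x^3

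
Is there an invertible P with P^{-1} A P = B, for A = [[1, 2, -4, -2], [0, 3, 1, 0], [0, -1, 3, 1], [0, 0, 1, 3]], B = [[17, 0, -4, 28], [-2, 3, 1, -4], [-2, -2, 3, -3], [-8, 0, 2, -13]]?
Yes.

Two matrices over a field are similar if and only if they have the same invariant factors.

Both A and B have characteristic polynomial (x - 3)^3(x - 1) and minimal polynomial (x - 3)^3(x - 1). Computing further, both have invariant factors (x - 3)^3(x - 1). Hence A and B are similar.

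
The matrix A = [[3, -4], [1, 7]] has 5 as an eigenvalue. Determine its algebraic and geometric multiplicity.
The characteristic polynomial is (x - 5)^2, so the factor x - 5 appears with exponent 2: the algebraic multiplicity is 2.

rank(A - 5I) = 1, so the eigenspace has dimension 2 - 1 = 1: the geometric multiplicity is 1.

Since 1 < 2, A is not diagonalizable.

algebraic multiplicity 2, geometric multiplicity 1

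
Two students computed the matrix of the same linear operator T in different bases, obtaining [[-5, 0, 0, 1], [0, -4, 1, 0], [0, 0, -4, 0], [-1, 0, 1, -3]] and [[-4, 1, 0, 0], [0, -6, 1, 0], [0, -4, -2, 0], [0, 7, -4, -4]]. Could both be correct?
Yes.

Two matrices over a field are similar if and only if they have the same invariant factors.

Both A and B have characteristic polynomial (x + 4)^4 and minimal polynomial (x + 4)^3. Computing further, both have invariant factors x + 4, (x + 4)^3. Hence A and B are similar.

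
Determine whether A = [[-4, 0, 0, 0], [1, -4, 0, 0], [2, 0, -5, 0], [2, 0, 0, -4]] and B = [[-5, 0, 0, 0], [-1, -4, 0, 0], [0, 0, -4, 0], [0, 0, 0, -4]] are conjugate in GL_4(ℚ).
Both have characteristic polynomial (x + 4)^3(x + 5), but the minimal polynomial of A is (x + 4)^2(x + 5) while the minimal polynomial of B is (x + 4)(x + 5). The minimal polynomial is a similarity invariant, so A and B are not similar.

No.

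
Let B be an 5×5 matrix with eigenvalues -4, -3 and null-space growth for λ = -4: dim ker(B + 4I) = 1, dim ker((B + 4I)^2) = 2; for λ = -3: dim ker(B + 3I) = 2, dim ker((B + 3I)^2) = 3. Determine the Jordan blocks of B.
λ = -4: successive nullity increments [1, 1] count blocks of size ≥ k; block sizes are [2].
λ = -3: successive nullity increments [2, 1] count blocks of size ≥ k; block sizes are [2, 1].

Jordan blocks: (-4, 2), (-3, 2), (-3, 1)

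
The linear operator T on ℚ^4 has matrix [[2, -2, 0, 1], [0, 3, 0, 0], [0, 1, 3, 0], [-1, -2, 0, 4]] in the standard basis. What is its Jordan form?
The characteristic polynomial is det(xI - A) = (x - 3)^4, so the eigenvalues are 3 (algebraic multiplicity 4).

For λ = 3: rank(A - 3I) = 2, rank((A - 3I)^2) = 0. The eigenspace has dimension 4 - 2 = 2, so there are 2 Jordan blocks; the rank sequence gives block sizes [2, 2].

Assembling the blocks gives the Jordan form J above.

J = [[3, 1, 0, 0], [0, 3, 0, 0], [0, 0, 3, 1], [0, 0, 0, 3]]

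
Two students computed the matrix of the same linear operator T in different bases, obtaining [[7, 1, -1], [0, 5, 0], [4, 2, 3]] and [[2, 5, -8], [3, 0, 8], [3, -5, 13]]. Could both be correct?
Two matrices over a field are similar if and only if they have the same invariant factors.

Both A and B have characteristic polynomial (x - 5)^3 and minimal polynomial (x - 5)^2. Computing further, both have invariant factors x - 5, (x - 5)^2. Hence A and B are similar.

Yes.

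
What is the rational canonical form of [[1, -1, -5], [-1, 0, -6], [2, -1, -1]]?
The invariant factors of A (the non-unit diagonal entries of the Smith normal form of xI - A over ℚ[x]) are x^3 + 2x - 2, each dividing the next. The characteristic polynomial is their product, x^3 + 2x - 2.

The rational canonical form is the block-diagonal matrix of companion matrices C(f_i):
R = [[0, 0, 2], [1, 0, -2], [0, 1, 0]].

Note the characteristic polynomial does not split into linear factors over ℚ, so A has no Jordan form over ℚ; the rational canonical form exists over any field.

R = [[0, 0, 2], [1, 0, -2], [0, 1, 0]]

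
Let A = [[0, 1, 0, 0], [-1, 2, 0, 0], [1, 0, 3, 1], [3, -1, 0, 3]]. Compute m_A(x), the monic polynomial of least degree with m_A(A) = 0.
The characteristic polynomial factors as (x - 3)^2(x - 1)^2. The minimal polynomial is ∏(x - λ)^{k_λ} where k_λ is the size of the largest Jordan block at λ.

For λ = 1: rank(A - I) = 3, and the largest Jordan block has size 2 (the smallest k with rank((A - I)^k) = rank((A - I)^(k+1))).
For λ = 3: rank(A - 3I) = 3, and the largest Jordan block has size 2 (the smallest k with rank((A - 3I)^k) = rank((A - 3I)^(k+1))).

So m_A(x) = (x - 3)^2(x - 1)^2.

m_A(x) = (x - 3)^2(x - 1)^2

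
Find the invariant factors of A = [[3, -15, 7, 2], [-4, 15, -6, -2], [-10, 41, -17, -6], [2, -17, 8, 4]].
The Jordan structure of A has elementary divisors (x - 1)^3, (x - 2). Arranging the block sizes at each eigenvalue in decreasing order and taking row products gives the invariant factors.

Invariant factors (smallest first, each dividing the next): (x - 2)(x - 1)^3.

Check: the last factor (x - 2)(x - 1)^3 is the minimal polynomial, and the product (x - 2)(x - 1)^3 is the characteristic polynomial.

(x - 2)(x - 1)^3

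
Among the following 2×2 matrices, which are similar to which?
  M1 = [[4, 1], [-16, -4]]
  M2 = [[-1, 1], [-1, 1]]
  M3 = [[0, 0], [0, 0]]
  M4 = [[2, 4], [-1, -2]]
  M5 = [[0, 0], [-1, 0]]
2 classes: {M1, M2, M4, M5}, {M3}

Characteristic polynomials: χ_{M1} = x^2, χ_{M2} = x^2, χ_{M3} = x^2, χ_{M4} = x^2, χ_{M5} = x^2.

{M1, M2, M4, M5}: invariant factors x^2.

{M3}: invariant factors x, x.

Matrices are similar if and only if their invariant-factor lists agree; the partition into similarity classes is {M1, M2, M4, M5}, {M3}.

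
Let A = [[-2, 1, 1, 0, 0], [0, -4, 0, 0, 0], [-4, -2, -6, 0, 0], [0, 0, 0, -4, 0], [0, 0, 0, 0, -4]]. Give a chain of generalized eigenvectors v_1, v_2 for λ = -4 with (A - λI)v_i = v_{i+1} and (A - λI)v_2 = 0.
v_1 = [[0, 1, 0, 0, 0]]^T, v_2 = [[1, 0, -2, 0, 0]]^T

We seek v_1 ∈ ker((A + 4I)^2) \ ker(A + 4I), then set v_{i+1} = (A + 4I) v_i.

One such chain is v_1 = [[0, 1, 0, 0, 0]]^T, v_2 = [[1, 0, -2, 0, 0]]^T. Check: (A + 4I) v_2 = [[0, 0, 0, 0, 0]]^T = 0.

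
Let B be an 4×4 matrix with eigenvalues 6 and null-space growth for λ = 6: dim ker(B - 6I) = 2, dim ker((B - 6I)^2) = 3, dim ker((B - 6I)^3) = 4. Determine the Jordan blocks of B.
λ = 6: successive nullity increments [2, 1, 1] count blocks of size ≥ k; block sizes are [3, 1].

Jordan blocks: (6, 3), (6, 1)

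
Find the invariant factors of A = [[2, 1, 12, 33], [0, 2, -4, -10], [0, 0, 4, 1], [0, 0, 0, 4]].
The Jordan structure of A has elementary divisors (x - 2)^2, (x - 4)^2. Arranging the block sizes at each eigenvalue in decreasing order and taking row products gives the invariant factors.

Invariant factors (smallest first, each dividing the next): (x - 4)^2(x - 2)^2.

Check: the last factor (x - 4)^2(x - 2)^2 is the minimal polynomial, and the product (x - 4)^2(x - 2)^2 is the characteristic polynomial.

(x - 4)^2(x - 2)^2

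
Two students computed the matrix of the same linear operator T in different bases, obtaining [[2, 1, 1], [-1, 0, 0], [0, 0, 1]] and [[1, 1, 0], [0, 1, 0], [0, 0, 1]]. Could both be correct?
Both have characteristic polynomial (x - 1)^3, but the minimal polynomial of A is (x - 1)^3 while the minimal polynomial of B is (x - 1)^2. The minimal polynomial is a similarity invariant, so A and B are not similar.

No.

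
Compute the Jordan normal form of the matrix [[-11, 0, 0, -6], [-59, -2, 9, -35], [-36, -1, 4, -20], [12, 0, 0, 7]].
J = [[-5, 0, 0, 0], [0, 1, 1, 0], [0, 0, 1, 1], [0, 0, 0, 1]]

The characteristic polynomial is det(xI - A) = (x - 1)^3(x + 5), so the eigenvalues are -5 (algebraic multiplicity 1), 1 (algebraic multiplicity 3).

For λ = -5: algebraic multiplicity 1 gives one 1×1 block.

For λ = 1: rank(A - I) = 3, rank((A - I)^2) = 2, rank((A - I)^3) = 1. The eigenspace has dimension 4 - 3 = 1, so there is 1 Jordan block; the rank sequence gives block sizes [3].

Assembling the blocks gives the Jordan form J above.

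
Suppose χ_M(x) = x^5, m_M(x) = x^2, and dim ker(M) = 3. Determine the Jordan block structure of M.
Jordan blocks: (0, 2), (0, 2), (0, 1)

λ = 0: algebraic multiplicity 5 (exponent in χ_M), largest block size 2 (exponent in m_M), 3 blocks (geometric multiplicity). These force block sizes [2, 2, 1].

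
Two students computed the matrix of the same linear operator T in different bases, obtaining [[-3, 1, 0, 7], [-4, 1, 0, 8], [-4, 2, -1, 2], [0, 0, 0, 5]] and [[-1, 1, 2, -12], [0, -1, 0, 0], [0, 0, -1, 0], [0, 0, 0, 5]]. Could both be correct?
Two matrices over a field are similar if and only if they have the same invariant factors.

Both A and B have characteristic polynomial (x - 5)(x + 1)^3 and minimal polynomial (x - 5)(x + 1)^2. Computing further, both have invariant factors x + 1, (x - 5)(x + 1)^2. Hence A and B are similar.

Yes.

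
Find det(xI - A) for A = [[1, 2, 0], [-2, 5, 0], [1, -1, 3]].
xI - A = [[x - 1, -2, 0], [2, x - 5, 0], [-1, 1, x - 3]].

Expanding det(xI - A) along the first row:
det(xI - A) = + (x - 1)·det([[x - 5, 0], [1, x - 3]]) - (-2)·det([[2, 0], [-1, x - 3]]) + (0)·det([[2, x - 5], [-1, 1]]).

Evaluating gives χ_A(x) = x^3 - 9x^2 + 27x - 27 = (x - 3)^3.

χ_A(x) = (x - 3)^3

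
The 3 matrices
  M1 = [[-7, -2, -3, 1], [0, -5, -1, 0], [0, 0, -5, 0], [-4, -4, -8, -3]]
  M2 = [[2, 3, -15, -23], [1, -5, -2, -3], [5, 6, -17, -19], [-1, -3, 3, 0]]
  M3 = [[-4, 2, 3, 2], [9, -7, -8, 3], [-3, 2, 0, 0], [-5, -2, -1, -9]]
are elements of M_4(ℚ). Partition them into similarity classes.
Characteristic polynomials: χ_{M1} = (x + 5)^4, χ_{M2} = (x + 5)^4, χ_{M3} = (x + 5)^4.

{M1, M2, M3}: invariant factors (x + 5)^2, (x + 5)^2.

Matrices are similar if and only if their invariant-factor lists agree; the partition into similarity classes is {M1, M2, M3}.

1 class: {M1, M2, M3}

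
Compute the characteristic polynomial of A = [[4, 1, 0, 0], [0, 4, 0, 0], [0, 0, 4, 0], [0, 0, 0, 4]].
xI - A = [[x - 4, -1, 0, 0], [0, x - 4, 0, 0], [0, 0, x - 4, 0], [0, 0, 0, x - 4]].

Expanding det(xI - A) along the first row:
det(xI - A) = + (x - 4)·det([[x - 4, 0, 0], [0, x - 4, 0], [0, 0, x - 4]]) - (-1)·det([[0, 0, 0], [0, x - 4, 0], [0, 0, x - 4]]) + (0)·det([[0, x - 4, 0], [0, 0, 0], [0, 0, x - 4]]) - (0)·det([[0, x - 4, 0], [0, 0, x - 4], [0, 0, 0]]).

Evaluating gives χ_A(x) = x^4 - 16x^3 + 96x^2 - 256x + 256 = (x - 4)^4.

χ_A(x) = (x - 4)^4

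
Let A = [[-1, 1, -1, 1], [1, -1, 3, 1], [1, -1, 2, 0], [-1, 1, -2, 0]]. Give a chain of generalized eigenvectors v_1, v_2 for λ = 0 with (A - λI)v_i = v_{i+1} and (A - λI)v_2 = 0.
v_1 = [[0, 1, 0, 0]]^T, v_2 = [[1, -1, -1, 1]]^T

We seek v_1 ∈ ker(A^2) \ ker(A), then set v_{i+1} = A v_i.

One such chain is v_1 = [[0, 1, 0, 0]]^T, v_2 = [[1, -1, -1, 1]]^T. Check: A v_2 = [[0, 0, 0, 0]]^T = 0.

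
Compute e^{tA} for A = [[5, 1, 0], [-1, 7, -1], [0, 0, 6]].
e^{tA} = [[(1 - t)*e^{6*t}, t*e^{6*t}, -t^2*e^{6*t}/2], [-t*e^{6*t}, (t + 1)*e^{6*t}, t*(-t - 2)*e^{6*t}/2], [0, 0, e^{6*t}]]

A has Jordan form J = [[6, 1, 0], [0, 6, 1], [0, 0, 6]] with A = PJP^{-1}, so e^{tA} = P e^{tJ} P^{-1}.

For a Jordan block J_k(λ), e^{tJ_k(λ)} = e^{λt} · (I + tN + t^2 N^2/2! + ... + t^{k-1} N^{k-1}/(k-1)!) where N is the nilpotent superdiagonal part.

Assembling the blocks and conjugating back gives the entries of e^{tA} as shown above.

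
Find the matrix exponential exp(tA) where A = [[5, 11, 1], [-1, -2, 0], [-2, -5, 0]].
A has Jordan form J = [[1, 1, 0], [0, 1, 1], [0, 0, 1]] with A = PJP^{-1}, so e^{tA} = P e^{tJ} P^{-1}.

For a Jordan block J_k(λ), e^{tJ_k(λ)} = e^{λt} · (I + tN + t^2 N^2/2! + ... + t^{k-1} N^{k-1}/(k-1)!) where N is the nilpotent superdiagonal part.

Assembling the blocks and conjugating back gives the entries of e^{tA} as shown above.

e^{tA} = [[(3*t^2 + 8*t + 2)*e^{t}/2, t*(3*t + 11)*e^{t}, t*(3*t + 2)*e^{t}/2], [t*(-t - 2)*e^{t}/2, (-t^2 - 3*t + 1)*e^{t}, -t^2*e^{t}/2], [t*(-t - 4)*e^{t}/2, t*(-t - 5)*e^{t}, (-t^2/2 - t + 1)*e^{t}]]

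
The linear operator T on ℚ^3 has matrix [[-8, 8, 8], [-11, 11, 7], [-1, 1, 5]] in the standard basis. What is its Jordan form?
The characteristic polynomial is det(xI - A) = x(x - 4)^2, so the eigenvalues are 0 (algebraic multiplicity 1), 4 (algebraic multiplicity 2).

For λ = 0: algebraic multiplicity 1 gives one 1×1 block.

For λ = 4: rank(A - 4I) = 2, rank((A - 4I)^2) = 1. The eigenspace has dimension 3 - 2 = 1, so there is 1 Jordan block; the rank sequence gives block sizes [2].

Assembling the blocks gives the Jordan form J above.

J = [[0, 0, 0], [0, 4, 1], [0, 0, 4]]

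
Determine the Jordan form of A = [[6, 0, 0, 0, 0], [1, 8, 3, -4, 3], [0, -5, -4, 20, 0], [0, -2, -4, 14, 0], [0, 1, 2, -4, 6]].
J = [[6, 1, 0, 0, 0], [0, 6, 1, 0, 0], [0, 0, 6, 0, 0], [0, 0, 0, 6, 0], [0, 0, 0, 0, 6]]

The characteristic polynomial is det(xI - A) = (x - 6)^5, so the eigenvalues are 6 (algebraic multiplicity 5).

For λ = 6: rank(A - 6I) = 2, rank((A - 6I)^2) = 1, rank((A - 6I)^3) = 0. The eigenspace has dimension 5 - 2 = 3, so there are 3 Jordan blocks; the rank sequence gives block sizes [3, 1, 1].

Assembling the blocks gives the Jordan form J above.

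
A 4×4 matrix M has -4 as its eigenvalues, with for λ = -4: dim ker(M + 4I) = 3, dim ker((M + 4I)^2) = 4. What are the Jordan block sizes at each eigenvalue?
Jordan blocks: (-4, 2), (-4, 1), (-4, 1)

λ = -4: successive nullity increments [3, 1] count blocks of size ≥ k; block sizes are [2, 1, 1].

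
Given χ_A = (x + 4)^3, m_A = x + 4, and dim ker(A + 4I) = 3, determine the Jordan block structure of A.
λ = -4: algebraic multiplicity 3 (exponent in χ_A), largest block size 1 (exponent in m_A), 3 blocks (geometric multiplicity). These force block sizes [1, 1, 1].

Jordan blocks: (-4, 1), (-4, 1), (-4, 1)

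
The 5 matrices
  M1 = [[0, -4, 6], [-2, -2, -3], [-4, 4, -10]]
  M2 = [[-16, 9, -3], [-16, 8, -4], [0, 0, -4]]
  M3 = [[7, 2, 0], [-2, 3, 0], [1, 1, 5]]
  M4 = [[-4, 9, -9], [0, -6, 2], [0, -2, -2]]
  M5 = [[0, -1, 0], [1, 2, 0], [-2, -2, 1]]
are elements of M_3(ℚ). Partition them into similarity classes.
3 classes: {M1, M2, M4}, {M3}, {M5}

Characteristic polynomials: χ_{M1} = (x + 4)^3, χ_{M2} = (x + 4)^3, χ_{M3} = (x - 5)^3, χ_{M4} = (x + 4)^3, χ_{M5} = (x - 1)^3.

{M1, M2, M4}: invariant factors x + 4, (x + 4)^2.

{M3}: invariant factors x - 5, (x - 5)^2.

{M5}: invariant factors x - 1, (x - 1)^2.

Matrices are similar if and only if their invariant-factor lists agree; the partition into similarity classes is {M1, M2, M4}, {M3}, {M5}.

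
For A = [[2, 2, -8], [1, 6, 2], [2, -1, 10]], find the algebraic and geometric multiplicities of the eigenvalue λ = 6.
algebraic multiplicity 3, geometric multiplicity 1

The characteristic polynomial is (x - 6)^3, so the factor x - 6 appears with exponent 3: the algebraic multiplicity is 3.

rank(A - 6I) = 2, so the eigenspace has dimension 3 - 2 = 1: the geometric multiplicity is 1.

Since 1 < 3, A is not diagonalizable.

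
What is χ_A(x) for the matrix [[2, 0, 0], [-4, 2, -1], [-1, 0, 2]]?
xI - A = [[x - 2, 0, 0], [4, x - 2, 1], [1, 0, x - 2]].

Expanding det(xI - A) along the first row:
det(xI - A) = + (x - 2)·det([[x - 2, 1], [0, x - 2]]) - (0)·det([[4, 1], [1, x - 2]]) + (0)·det([[4, x - 2], [1, 0]]).

Evaluating gives χ_A(x) = x^3 - 6x^2 + 12x - 8 = (x - 2)^3.

χ_A(x) = (x - 2)^3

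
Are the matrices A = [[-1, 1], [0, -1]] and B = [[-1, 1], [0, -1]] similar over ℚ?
Yes.

Two matrices over a field are similar if and only if they have the same invariant factors.

Both A and B have characteristic polynomial (x + 1)^2 and minimal polynomial (x + 1)^2. Computing further, both have invariant factors (x + 1)^2. Hence A and B are similar.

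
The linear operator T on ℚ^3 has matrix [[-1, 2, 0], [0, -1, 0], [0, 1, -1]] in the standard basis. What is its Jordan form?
The characteristic polynomial is det(xI - A) = (x + 1)^3, so the eigenvalues are -1 (algebraic multiplicity 3).

For λ = -1: rank(A + I) = 1, rank((A + I)^2) = 0. The eigenspace has dimension 3 - 1 = 2, so there are 2 Jordan blocks; the rank sequence gives block sizes [2, 1].

Assembling the blocks gives the Jordan form J above.

J = [[-1, 1, 0], [0, -1, 0], [0, 0, -1]]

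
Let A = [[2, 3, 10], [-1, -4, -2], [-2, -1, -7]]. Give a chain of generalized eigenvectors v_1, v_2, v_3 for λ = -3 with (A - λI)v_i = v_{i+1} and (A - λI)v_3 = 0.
We seek v_1 ∈ ker((A + 3I)^3) \ ker((A + 3I)^2), then set v_{i+1} = (A + 3I) v_i.

One such chain is v_1 = [[-3, -2, 2]]^T, v_2 = [[-1, 1, 0]]^T, v_3 = [[-2, 0, 1]]^T. Check: (A + 3I) v_3 = [[0, 0, 0]]^T = 0.

v_1 = [[-3, -2, 2]]^T, v_2 = [[-1, 1, 0]]^T, v_3 = [[-2, 0, 1]]^T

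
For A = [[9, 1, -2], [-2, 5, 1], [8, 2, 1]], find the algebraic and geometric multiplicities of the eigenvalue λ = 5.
algebraic multiplicity 3, geometric multiplicity 1

The characteristic polynomial is (x - 5)^3, so the factor x - 5 appears with exponent 3: the algebraic multiplicity is 3.

rank(A - 5I) = 2, so the eigenspace has dimension 3 - 2 = 1: the geometric multiplicity is 1.

Since 1 < 3, A is not diagonalizable.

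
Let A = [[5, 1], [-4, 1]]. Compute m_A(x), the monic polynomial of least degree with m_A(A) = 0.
m_A(x) = (x - 3)^2

The characteristic polynomial factors as (x - 3)^2. The minimal polynomial is ∏(x - λ)^{k_λ} where k_λ is the size of the largest Jordan block at λ.

For λ = 3: rank(A - 3I) = 1, and the largest Jordan block has size 2 (the smallest k with rank((A - 3I)^k) = rank((A - 3I)^(k+1))).

So m_A(x) = (x - 3)^2.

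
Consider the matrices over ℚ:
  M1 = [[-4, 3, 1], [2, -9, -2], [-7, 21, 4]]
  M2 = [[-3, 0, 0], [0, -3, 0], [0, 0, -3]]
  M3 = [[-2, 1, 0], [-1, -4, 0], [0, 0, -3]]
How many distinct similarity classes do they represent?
2 classes: {M1, M3}, {M2}

Characteristic polynomials: χ_{M1} = (x + 3)^3, χ_{M2} = (x + 3)^3, χ_{M3} = (x + 3)^3.

{M1, M3}: invariant factors x + 3, (x + 3)^2.

{M2}: invariant factors x + 3, x + 3, x + 3.

Matrices are similar if and only if their invariant-factor lists agree; the partition into similarity classes is {M1, M3}, {M2}.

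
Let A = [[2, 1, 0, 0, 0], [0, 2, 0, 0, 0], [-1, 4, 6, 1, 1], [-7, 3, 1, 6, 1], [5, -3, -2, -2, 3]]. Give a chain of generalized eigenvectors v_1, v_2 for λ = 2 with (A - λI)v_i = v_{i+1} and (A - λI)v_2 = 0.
v_1 = [[0, 1, -1, 0, 0]]^T, v_2 = [[1, 0, 0, 2, -1]]^T

We seek v_1 ∈ ker((A - 2I)^2) \ ker(A - 2I), then set v_{i+1} = (A - 2I) v_i.

One such chain is v_1 = [[0, 1, -1, 0, 0]]^T, v_2 = [[1, 0, 0, 2, -1]]^T. Check: (A - 2I) v_2 = [[0, 0, 0, 0, 0]]^T = 0.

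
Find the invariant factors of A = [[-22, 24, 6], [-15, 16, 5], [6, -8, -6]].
x + 4, (x + 4)^2

The Jordan structure of A has elementary divisors (x + 4)^2, (x + 4). Arranging the block sizes at each eigenvalue in decreasing order and taking row products gives the invariant factors.

Invariant factors (smallest first, each dividing the next): x + 4, (x + 4)^2.

Check: the last factor (x + 4)^2 is the minimal polynomial, and the product (x + 4)^3 is the characteristic polynomial.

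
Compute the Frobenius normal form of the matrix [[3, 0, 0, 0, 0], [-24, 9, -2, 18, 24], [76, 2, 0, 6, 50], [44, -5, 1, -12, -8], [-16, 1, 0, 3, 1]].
R = [[3, 0, 0, 0, 0], [0, 3, 0, 0, 0], [0, 0, 0, 0, 48], [0, 0, 1, 0, 8], [0, 0, 0, 1, -5]]

The invariant factors of A (the non-unit diagonal entries of the Smith normal form of xI - A over ℚ[x]) are x - 3, x - 3, (x - 3)(x + 4)^2, each dividing the next. The characteristic polynomial is their product, (x - 3)^3(x + 4)^2.

The rational canonical form is the block-diagonal matrix of companion matrices C(f_i):
R = [[3, 0, 0, 0, 0], [0, 3, 0, 0, 0], [0, 0, 0, 0, 48], [0, 0, 1, 0, 8], [0, 0, 0, 1, -5]].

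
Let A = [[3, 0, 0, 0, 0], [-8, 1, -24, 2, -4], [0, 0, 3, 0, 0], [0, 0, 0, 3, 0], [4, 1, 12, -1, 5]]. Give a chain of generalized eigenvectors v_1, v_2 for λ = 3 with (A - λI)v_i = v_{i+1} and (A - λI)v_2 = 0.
v_1 = [[0, 1, 0, 0, 0]]^T, v_2 = [[0, -2, 0, 0, 1]]^T

We seek v_1 ∈ ker((A - 3I)^2) \ ker(A - 3I), then set v_{i+1} = (A - 3I) v_i.

One such chain is v_1 = [[0, 1, 0, 0, 0]]^T, v_2 = [[0, -2, 0, 0, 1]]^T. Check: (A - 3I) v_2 = [[0, 0, 0, 0, 0]]^T = 0.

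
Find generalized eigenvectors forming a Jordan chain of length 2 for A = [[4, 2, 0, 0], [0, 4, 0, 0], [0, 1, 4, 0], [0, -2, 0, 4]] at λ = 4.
v_1 = [[0, 1, 0, -1]]^T, v_2 = [[2, 0, 1, -2]]^T

We seek v_1 ∈ ker((A - 4I)^2) \ ker(A - 4I), then set v_{i+1} = (A - 4I) v_i.

One such chain is v_1 = [[0, 1, 0, -1]]^T, v_2 = [[2, 0, 1, -2]]^T. Check: (A - 4I) v_2 = [[0, 0, 0, 0]]^T = 0.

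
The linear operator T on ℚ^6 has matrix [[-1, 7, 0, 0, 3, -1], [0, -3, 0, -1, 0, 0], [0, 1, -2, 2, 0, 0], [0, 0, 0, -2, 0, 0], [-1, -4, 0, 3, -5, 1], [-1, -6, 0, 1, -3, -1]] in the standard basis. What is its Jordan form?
The characteristic polynomial is det(xI - A) = (x + 2)^4(x + 3)^2, so the eigenvalues are -3 (algebraic multiplicity 2), -2 (algebraic multiplicity 4).

For λ = -3: rank(A + 3I) = 5, rank((A + 3I)^2) = 4. The eigenspace has dimension 6 - 5 = 1, so there is 1 Jordan block; the rank sequence gives block sizes [2].

For λ = -2: rank(A + 2I) = 3, rank((A + 2I)^2) = 2. The eigenspace has dimension 6 - 3 = 3, so there are 3 Jordan blocks; the rank sequence gives block sizes [2, 1, 1].

Assembling the blocks gives the Jordan form J above.

J = [[-3, 1, 0, 0, 0, 0], [0, -3, 0, 0, 0, 0], [0, 0, -2, 1, 0, 0], [0, 0, 0, -2, 0, 0], [0, 0, 0, 0, -2, 0], [0, 0, 0, 0, 0, -2]]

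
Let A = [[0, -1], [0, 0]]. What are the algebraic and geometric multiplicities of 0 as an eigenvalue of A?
The characteristic polynomial is x^2, so the factor x appears with exponent 2: the algebraic multiplicity is 2.

rank(A) = 1, so the eigenspace has dimension 2 - 1 = 1: the geometric multiplicity is 1.

Since 1 < 2, A is not diagonalizable.

algebraic multiplicity 2, geometric multiplicity 1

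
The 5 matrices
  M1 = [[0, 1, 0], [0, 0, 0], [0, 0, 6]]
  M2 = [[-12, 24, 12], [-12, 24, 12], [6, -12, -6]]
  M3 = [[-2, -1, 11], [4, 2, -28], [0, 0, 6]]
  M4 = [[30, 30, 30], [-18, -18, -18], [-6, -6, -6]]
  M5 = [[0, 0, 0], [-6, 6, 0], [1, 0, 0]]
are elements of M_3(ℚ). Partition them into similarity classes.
2 classes: {M1, M3, M5}, {M2, M4}

Characteristic polynomials: χ_{M1} = x^2(x - 6), χ_{M2} = x^2(x - 6), χ_{M3} = x^2(x - 6), χ_{M4} = x^2(x - 6), χ_{M5} = x^2(x - 6).

{M1, M3, M5}: invariant factors x^2(x - 6).

{M2, M4}: invariant factors x, x(x - 6).

Matrices are similar if and only if their invariant-factor lists agree; the partition into similarity classes is {M1, M3, M5}, {M2, M4}.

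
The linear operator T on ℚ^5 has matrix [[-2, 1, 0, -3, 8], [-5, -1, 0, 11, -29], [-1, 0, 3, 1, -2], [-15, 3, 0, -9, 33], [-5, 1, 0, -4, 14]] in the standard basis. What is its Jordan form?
J = [[-2, 1, 0, 0, 0], [0, -2, 0, 0, 0], [0, 0, 3, 1, 0], [0, 0, 0, 3, 1], [0, 0, 0, 0, 3]]

The characteristic polynomial is det(xI - A) = (x - 3)^3(x + 2)^2, so the eigenvalues are -2 (algebraic multiplicity 2), 3 (algebraic multiplicity 3).

For λ = -2: rank(A + 2I) = 4, rank((A + 2I)^2) = 3. The eigenspace has dimension 5 - 4 = 1, so there is 1 Jordan block; the rank sequence gives block sizes [2].

For λ = 3: rank(A - 3I) = 4, rank((A - 3I)^2) = 3, rank((A - 3I)^3) = 2. The eigenspace has dimension 5 - 4 = 1, so there is 1 Jordan block; the rank sequence gives block sizes [3].

Assembling the blocks gives the Jordan form J above.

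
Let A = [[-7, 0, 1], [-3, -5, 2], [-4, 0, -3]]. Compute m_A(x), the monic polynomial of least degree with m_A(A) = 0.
The characteristic polynomial factors as (x + 5)^3. The minimal polynomial is ∏(x - λ)^{k_λ} where k_λ is the size of the largest Jordan block at λ.

For λ = -5: rank(A + 5I) = 2, and the largest Jordan block has size 3 (the smallest k with rank((A + 5I)^k) = rank((A + 5I)^(k+1))).

So m_A(x) = (x + 5)^3.

m_A(x) = (x + 5)^3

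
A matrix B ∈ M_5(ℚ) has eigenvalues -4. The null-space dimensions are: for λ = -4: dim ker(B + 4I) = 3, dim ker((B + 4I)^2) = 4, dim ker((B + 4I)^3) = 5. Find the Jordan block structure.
λ = -4: successive nullity increments [3, 1, 1] count blocks of size ≥ k; block sizes are [3, 1, 1].

Jordan blocks: (-4, 3), (-4, 1), (-4, 1)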